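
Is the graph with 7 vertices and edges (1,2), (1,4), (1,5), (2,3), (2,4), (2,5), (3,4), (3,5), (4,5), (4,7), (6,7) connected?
Yes (BFS from 1 visits [1, 2, 4, 5, 3, 7, 6] — all 7 vertices reached)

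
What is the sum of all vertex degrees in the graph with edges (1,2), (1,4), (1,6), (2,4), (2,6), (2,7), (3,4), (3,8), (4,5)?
18 (handshake: sum of degrees = 2|E| = 2 x 9 = 18)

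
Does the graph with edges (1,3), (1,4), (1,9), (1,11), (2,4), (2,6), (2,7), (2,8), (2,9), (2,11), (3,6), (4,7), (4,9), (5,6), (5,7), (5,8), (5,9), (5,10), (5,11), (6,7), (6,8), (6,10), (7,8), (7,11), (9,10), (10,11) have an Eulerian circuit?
No (2 vertices have odd degree: {9, 11}; Eulerian circuit requires 0)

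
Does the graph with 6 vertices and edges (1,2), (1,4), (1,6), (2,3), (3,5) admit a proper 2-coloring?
Yes. Partition: {1, 3}, {2, 4, 5, 6}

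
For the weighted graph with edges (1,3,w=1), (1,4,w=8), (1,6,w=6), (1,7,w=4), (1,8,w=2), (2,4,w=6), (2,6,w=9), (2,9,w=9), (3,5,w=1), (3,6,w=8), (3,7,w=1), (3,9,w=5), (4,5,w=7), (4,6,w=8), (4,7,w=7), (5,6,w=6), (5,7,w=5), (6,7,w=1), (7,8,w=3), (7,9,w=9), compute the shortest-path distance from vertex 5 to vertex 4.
7 (path: 5 -> 4; weights 7 = 7)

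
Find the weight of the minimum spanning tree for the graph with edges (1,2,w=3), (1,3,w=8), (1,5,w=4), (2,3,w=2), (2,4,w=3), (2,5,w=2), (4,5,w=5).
10 (MST edges: (1,2,w=3), (2,3,w=2), (2,4,w=3), (2,5,w=2); sum of weights 3 + 2 + 3 + 2 = 10)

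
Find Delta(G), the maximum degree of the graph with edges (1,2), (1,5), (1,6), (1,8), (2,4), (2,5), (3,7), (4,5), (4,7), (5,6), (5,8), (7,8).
5 (attained at vertex 5)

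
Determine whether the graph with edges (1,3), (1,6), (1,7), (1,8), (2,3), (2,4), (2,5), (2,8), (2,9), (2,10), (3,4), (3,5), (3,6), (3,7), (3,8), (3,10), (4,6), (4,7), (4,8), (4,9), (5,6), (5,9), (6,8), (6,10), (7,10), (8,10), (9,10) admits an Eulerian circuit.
Yes (the graph is connected and all 10 vertices have even degree)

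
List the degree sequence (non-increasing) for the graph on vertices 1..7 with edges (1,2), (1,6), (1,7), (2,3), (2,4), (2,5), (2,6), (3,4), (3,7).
[5, 3, 3, 2, 2, 2, 1] (degrees: deg(1)=3, deg(2)=5, deg(3)=3, deg(4)=2, deg(5)=1, deg(6)=2, deg(7)=2)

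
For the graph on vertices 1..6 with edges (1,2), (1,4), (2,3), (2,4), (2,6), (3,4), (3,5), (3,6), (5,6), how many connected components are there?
1 (components: {1, 2, 3, 4, 5, 6})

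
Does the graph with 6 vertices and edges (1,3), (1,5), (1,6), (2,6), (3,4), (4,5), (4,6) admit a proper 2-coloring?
Yes. Partition: {1, 2, 4}, {3, 5, 6}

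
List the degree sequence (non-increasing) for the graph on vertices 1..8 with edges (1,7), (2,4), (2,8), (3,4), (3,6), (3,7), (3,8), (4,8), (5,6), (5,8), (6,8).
[5, 4, 3, 3, 2, 2, 2, 1] (degrees: deg(1)=1, deg(2)=2, deg(3)=4, deg(4)=3, deg(5)=2, deg(6)=3, deg(7)=2, deg(8)=5)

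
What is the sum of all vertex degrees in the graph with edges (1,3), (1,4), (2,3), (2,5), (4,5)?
10 (handshake: sum of degrees = 2|E| = 2 x 5 = 10)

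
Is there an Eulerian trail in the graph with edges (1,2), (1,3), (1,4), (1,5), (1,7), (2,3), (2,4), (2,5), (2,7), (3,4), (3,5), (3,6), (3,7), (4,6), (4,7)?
No (4 vertices have odd degree: {1, 2, 4, 5}; Eulerian path requires 0 or 2)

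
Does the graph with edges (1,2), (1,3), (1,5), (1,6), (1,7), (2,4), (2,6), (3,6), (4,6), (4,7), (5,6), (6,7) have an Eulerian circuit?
No (4 vertices have odd degree: {1, 2, 4, 7}; Eulerian circuit requires 0)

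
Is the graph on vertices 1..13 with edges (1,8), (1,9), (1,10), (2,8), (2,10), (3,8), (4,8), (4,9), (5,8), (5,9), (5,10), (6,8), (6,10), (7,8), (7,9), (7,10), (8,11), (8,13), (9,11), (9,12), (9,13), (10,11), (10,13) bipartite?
Yes. Partition: {1, 2, 3, 4, 5, 6, 7, 11, 12, 13}, {8, 9, 10}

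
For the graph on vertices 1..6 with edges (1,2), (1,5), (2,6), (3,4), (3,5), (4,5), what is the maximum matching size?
3 (matching: (1,5), (2,6), (3,4); upper bound floor(n/2) = floor(6/2) = 3)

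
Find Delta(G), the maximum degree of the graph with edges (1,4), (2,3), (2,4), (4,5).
3 (attained at vertex 4)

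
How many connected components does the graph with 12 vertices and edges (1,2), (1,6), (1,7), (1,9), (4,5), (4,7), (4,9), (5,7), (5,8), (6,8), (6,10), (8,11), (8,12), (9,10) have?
2 (components: {1, 2, 4, 5, 6, 7, 8, 9, 10, 11, 12}, {3})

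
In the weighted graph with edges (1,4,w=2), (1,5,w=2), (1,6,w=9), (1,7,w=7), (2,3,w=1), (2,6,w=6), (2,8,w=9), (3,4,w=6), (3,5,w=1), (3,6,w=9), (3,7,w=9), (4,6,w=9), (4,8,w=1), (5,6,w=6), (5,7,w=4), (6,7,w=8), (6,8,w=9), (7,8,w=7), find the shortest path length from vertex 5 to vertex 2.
2 (path: 5 -> 3 -> 2; weights 1 + 1 = 2)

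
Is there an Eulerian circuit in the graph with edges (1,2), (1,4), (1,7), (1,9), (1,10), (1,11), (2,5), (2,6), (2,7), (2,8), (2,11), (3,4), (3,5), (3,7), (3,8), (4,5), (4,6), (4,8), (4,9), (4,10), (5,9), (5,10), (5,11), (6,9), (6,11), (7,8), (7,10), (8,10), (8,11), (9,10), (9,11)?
No (2 vertices have odd degree: {4, 7}; Eulerian circuit requires 0)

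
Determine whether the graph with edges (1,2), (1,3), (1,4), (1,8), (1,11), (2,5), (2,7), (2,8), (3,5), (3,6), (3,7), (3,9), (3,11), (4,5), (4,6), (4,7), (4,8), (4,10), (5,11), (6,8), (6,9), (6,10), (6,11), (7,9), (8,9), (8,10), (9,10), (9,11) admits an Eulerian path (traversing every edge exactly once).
Yes (the graph is connected and exactly 2 vertices have odd degree: {1, 11}; any Eulerian path must start and end at those)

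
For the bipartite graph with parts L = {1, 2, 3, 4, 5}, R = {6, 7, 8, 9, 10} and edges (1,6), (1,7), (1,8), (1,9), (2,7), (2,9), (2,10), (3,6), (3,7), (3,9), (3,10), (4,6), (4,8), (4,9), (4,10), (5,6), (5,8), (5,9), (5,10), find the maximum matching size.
5 (matching: (1,9), (2,10), (3,7), (4,8), (5,6); upper bound min(|L|,|R|) = min(5,5) = 5)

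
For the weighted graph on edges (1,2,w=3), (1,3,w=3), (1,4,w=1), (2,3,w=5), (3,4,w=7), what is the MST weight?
7 (MST edges: (1,2,w=3), (1,3,w=3), (1,4,w=1); sum of weights 3 + 3 + 1 = 7)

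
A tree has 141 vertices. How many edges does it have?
140 (A tree on V vertices has V - 1 edges, so 141 - 1 = 140)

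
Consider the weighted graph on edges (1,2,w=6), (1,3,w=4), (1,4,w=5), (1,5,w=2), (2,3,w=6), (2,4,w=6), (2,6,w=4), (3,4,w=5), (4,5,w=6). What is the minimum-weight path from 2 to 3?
6 (path: 2 -> 3; weights 6 = 6)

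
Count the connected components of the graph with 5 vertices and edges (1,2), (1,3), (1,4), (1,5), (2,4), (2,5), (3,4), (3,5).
1 (components: {1, 2, 3, 4, 5})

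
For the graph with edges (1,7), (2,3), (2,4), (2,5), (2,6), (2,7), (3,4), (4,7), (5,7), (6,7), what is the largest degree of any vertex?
5 (attained at vertices 2, 7)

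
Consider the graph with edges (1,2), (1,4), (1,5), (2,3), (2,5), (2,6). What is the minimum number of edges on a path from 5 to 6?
2 (path: 5 -> 2 -> 6, 2 edges)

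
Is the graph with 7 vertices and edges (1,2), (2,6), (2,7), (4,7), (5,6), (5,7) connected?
No, it has 2 components: {1, 2, 4, 5, 6, 7}, {3}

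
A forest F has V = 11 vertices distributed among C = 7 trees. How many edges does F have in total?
4 (Each of the 7 component trees on V_i vertices has V_i - 1 edges; summing gives V - C = 11 - 7 = 4)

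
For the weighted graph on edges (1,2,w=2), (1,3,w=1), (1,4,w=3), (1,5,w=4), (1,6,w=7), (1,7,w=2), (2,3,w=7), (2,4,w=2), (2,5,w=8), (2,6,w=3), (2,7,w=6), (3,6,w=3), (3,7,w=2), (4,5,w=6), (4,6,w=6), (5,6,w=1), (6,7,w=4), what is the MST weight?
11 (MST edges: (1,2,w=2), (1,3,w=1), (1,7,w=2), (2,4,w=2), (2,6,w=3), (5,6,w=1); sum of weights 2 + 1 + 2 + 2 + 3 + 1 = 11)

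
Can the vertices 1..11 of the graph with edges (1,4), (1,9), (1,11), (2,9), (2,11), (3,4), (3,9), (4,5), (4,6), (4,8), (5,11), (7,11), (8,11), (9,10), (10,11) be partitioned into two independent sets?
Yes. Partition: {1, 2, 3, 5, 6, 7, 8, 10}, {4, 9, 11}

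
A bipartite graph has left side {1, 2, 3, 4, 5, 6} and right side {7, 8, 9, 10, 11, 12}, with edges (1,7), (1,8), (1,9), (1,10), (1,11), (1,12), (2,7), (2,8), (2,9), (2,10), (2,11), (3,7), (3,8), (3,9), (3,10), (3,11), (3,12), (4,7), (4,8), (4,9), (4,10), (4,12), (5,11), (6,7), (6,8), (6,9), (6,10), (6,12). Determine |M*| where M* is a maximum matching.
6 (matching: (1,12), (2,7), (3,10), (4,9), (5,11), (6,8); upper bound min(|L|,|R|) = min(6,6) = 6)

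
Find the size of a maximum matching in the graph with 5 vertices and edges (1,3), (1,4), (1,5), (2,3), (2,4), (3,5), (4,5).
2 (matching: (2,4), (3,5); upper bound floor(n/2) = floor(5/2) = 2)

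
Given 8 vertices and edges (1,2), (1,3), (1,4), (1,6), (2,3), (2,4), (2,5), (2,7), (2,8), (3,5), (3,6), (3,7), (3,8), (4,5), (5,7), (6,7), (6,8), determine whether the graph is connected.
Yes (BFS from 1 visits [1, 2, 3, 4, 6, 5, 7, 8] — all 8 vertices reached)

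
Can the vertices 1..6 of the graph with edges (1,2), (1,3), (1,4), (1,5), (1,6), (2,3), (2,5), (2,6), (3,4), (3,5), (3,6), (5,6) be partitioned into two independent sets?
No (odd cycle of length 3: 3 -> 1 -> 4 -> 3)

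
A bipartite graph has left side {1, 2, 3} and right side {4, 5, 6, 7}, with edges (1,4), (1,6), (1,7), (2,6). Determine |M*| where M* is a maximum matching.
2 (matching: (1,7), (2,6); upper bound min(|L|,|R|) = min(3,4) = 3)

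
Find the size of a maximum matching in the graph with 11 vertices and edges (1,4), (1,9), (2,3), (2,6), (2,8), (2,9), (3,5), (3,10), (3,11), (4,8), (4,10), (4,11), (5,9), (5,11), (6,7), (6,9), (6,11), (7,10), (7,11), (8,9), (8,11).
5 (matching: (2,8), (3,10), (4,11), (5,9), (6,7); upper bound floor(n/2) = floor(11/2) = 5)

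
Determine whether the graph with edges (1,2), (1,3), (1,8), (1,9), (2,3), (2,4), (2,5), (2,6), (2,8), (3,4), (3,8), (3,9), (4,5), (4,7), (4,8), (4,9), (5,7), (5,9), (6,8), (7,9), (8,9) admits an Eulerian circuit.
No (2 vertices have odd degree: {3, 7}; Eulerian circuit requires 0)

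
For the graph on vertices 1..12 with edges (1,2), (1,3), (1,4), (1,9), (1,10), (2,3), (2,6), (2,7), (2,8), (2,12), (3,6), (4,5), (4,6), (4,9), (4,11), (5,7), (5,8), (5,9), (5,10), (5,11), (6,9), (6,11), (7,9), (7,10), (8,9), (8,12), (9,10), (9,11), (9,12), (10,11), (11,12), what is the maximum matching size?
6 (matching: (1,10), (2,3), (4,11), (5,7), (6,9), (8,12); upper bound floor(n/2) = floor(12/2) = 6)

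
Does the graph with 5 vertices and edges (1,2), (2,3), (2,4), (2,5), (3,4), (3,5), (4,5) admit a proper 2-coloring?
No (odd cycle of length 3: 4 -> 2 -> 3 -> 4)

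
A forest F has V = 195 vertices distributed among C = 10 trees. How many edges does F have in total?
185 (Each of the 10 component trees on V_i vertices has V_i - 1 edges; summing gives V - C = 195 - 10 = 185)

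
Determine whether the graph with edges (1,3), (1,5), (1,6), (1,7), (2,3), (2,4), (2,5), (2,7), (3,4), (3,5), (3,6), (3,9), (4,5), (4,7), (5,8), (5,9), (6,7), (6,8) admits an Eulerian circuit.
Yes (the graph is connected and all 9 vertices have even degree)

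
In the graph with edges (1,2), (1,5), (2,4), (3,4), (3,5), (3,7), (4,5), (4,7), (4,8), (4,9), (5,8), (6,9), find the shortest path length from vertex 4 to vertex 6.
2 (path: 4 -> 9 -> 6, 2 edges)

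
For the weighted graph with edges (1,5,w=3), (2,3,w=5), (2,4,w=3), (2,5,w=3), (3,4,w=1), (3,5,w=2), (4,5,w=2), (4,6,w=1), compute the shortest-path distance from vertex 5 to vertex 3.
2 (path: 5 -> 3; weights 2 = 2)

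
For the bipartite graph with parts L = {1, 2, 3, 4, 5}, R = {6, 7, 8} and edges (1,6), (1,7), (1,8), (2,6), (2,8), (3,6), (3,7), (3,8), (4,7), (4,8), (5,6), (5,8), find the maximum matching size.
3 (matching: (1,8), (2,6), (3,7); upper bound min(|L|,|R|) = min(5,3) = 3)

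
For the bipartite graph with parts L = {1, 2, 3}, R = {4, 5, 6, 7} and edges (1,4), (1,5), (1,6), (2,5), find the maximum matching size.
2 (matching: (1,6), (2,5); upper bound min(|L|,|R|) = min(3,4) = 3)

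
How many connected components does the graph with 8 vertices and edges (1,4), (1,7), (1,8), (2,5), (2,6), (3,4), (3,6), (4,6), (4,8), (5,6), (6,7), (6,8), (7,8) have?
1 (components: {1, 2, 3, 4, 5, 6, 7, 8})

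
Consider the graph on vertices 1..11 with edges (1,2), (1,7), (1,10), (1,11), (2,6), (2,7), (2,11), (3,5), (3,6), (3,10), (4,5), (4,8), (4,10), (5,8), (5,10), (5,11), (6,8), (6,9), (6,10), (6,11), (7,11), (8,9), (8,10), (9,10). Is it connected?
Yes (BFS from 1 visits [1, 2, 7, 10, 11, 6, 3, 4, 5, 8, 9] — all 11 vertices reached)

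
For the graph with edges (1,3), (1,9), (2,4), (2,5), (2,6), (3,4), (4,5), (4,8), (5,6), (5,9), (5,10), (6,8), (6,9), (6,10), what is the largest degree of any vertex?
5 (attained at vertices 5, 6)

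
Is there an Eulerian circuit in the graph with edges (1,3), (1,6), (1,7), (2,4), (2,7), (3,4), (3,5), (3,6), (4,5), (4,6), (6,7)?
No (2 vertices have odd degree: {1, 7}; Eulerian circuit requires 0)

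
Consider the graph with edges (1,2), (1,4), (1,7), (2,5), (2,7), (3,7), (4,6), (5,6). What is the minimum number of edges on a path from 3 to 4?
3 (path: 3 -> 7 -> 1 -> 4, 3 edges)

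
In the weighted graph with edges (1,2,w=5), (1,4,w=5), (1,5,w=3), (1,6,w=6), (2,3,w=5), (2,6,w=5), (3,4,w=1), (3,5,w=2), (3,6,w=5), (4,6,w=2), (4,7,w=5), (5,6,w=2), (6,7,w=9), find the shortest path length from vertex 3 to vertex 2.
5 (path: 3 -> 2; weights 5 = 5)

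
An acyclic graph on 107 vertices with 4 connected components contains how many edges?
103 (Each of the 4 component trees on V_i vertices has V_i - 1 edges; summing gives V - C = 107 - 4 = 103)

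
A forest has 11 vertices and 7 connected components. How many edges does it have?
4 (Each of the 7 component trees on V_i vertices has V_i - 1 edges; summing gives V - C = 11 - 7 = 4)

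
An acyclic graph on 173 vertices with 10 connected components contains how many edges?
163 (Each of the 10 component trees on V_i vertices has V_i - 1 edges; summing gives V - C = 173 - 10 = 163)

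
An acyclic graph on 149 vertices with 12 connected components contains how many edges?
137 (Each of the 12 component trees on V_i vertices has V_i - 1 edges; summing gives V - C = 149 - 12 = 137)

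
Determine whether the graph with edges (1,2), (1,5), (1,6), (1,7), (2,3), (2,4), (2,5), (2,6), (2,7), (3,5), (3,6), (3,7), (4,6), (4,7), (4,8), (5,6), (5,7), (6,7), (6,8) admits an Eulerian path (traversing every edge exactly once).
Yes (the graph is connected and exactly 2 vertices have odd degree: {5, 6}; any Eulerian path must start and end at those)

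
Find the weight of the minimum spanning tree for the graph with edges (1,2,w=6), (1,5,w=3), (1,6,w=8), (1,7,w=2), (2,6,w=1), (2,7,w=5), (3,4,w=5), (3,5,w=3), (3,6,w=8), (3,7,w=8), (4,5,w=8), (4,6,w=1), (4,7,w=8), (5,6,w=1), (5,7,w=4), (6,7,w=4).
11 (MST edges: (1,5,w=3), (1,7,w=2), (2,6,w=1), (3,5,w=3), (4,6,w=1), (5,6,w=1); sum of weights 3 + 2 + 1 + 3 + 1 + 1 = 11)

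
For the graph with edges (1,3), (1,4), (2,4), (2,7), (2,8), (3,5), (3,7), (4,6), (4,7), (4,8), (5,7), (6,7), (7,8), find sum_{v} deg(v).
26 (handshake: sum of degrees = 2|E| = 2 x 13 = 26)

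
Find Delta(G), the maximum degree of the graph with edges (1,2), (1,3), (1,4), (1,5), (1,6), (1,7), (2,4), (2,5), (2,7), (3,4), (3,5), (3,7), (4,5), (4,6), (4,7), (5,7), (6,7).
6 (attained at vertices 1, 4, 7)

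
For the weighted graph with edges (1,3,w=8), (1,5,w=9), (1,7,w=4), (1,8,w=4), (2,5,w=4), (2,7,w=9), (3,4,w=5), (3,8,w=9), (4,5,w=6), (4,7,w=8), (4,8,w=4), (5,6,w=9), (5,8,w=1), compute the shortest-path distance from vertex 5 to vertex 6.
9 (path: 5 -> 6; weights 9 = 9)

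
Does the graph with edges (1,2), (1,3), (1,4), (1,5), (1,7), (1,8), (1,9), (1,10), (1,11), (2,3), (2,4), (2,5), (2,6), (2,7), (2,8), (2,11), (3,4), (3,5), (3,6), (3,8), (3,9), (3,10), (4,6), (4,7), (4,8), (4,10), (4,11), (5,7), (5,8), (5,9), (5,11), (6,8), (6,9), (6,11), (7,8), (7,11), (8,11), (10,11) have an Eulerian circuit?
No (2 vertices have odd degree: {1, 5}; Eulerian circuit requires 0)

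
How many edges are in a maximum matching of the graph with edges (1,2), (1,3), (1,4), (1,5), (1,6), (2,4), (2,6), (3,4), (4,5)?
3 (matching: (1,3), (2,6), (4,5); upper bound floor(n/2) = floor(6/2) = 3)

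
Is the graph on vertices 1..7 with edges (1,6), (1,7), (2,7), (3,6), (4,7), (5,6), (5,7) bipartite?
Yes. Partition: {1, 2, 3, 4, 5}, {6, 7}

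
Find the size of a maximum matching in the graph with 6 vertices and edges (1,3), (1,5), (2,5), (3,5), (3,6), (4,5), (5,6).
2 (matching: (3,6), (4,5); upper bound floor(n/2) = floor(6/2) = 3)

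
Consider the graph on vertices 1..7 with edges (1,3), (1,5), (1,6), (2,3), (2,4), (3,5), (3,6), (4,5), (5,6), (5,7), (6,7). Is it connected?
Yes (BFS from 1 visits [1, 3, 5, 6, 2, 4, 7] — all 7 vertices reached)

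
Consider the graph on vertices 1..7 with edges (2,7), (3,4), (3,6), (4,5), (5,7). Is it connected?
No, it has 2 components: {1}, {2, 3, 4, 5, 6, 7}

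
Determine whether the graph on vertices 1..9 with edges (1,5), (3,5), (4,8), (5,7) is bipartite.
Yes. Partition: {1, 2, 3, 4, 6, 7, 9}, {5, 8}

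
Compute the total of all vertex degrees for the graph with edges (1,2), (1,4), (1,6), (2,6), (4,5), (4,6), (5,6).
14 (handshake: sum of degrees = 2|E| = 2 x 7 = 14)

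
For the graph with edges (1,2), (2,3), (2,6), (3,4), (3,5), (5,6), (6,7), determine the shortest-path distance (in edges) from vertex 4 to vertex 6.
3 (path: 4 -> 3 -> 2 -> 6, 3 edges)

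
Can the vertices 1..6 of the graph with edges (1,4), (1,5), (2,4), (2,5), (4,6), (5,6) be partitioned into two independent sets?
Yes. Partition: {1, 2, 3, 6}, {4, 5}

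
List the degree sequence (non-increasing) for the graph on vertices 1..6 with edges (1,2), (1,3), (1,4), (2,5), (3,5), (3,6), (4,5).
[3, 3, 3, 2, 2, 1] (degrees: deg(1)=3, deg(2)=2, deg(3)=3, deg(4)=2, deg(5)=3, deg(6)=1)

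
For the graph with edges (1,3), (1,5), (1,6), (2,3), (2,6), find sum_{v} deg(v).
10 (handshake: sum of degrees = 2|E| = 2 x 5 = 10)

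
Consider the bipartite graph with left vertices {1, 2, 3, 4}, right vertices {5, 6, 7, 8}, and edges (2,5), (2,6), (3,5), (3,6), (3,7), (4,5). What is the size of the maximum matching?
3 (matching: (2,6), (3,7), (4,5); upper bound min(|L|,|R|) = min(4,4) = 4)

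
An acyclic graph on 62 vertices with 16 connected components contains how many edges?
46 (Each of the 16 component trees on V_i vertices has V_i - 1 edges; summing gives V - C = 62 - 16 = 46)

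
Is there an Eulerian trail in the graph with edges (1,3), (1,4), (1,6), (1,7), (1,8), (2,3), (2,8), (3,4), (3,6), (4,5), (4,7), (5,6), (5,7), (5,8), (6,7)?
Yes (the graph is connected and exactly 2 vertices have odd degree: {1, 8}; any Eulerian path must start and end at those)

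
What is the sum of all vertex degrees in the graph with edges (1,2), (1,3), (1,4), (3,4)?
8 (handshake: sum of degrees = 2|E| = 2 x 4 = 8)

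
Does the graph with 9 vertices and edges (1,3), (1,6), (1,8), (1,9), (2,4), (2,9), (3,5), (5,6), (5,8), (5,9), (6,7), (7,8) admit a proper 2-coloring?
Yes. Partition: {1, 2, 5, 7}, {3, 4, 6, 8, 9}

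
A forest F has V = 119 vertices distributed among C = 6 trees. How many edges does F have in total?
113 (Each of the 6 component trees on V_i vertices has V_i - 1 edges; summing gives V - C = 119 - 6 = 113)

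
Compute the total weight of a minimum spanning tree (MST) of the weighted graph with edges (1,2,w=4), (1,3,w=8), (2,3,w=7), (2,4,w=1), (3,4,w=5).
10 (MST edges: (1,2,w=4), (2,4,w=1), (3,4,w=5); sum of weights 4 + 1 + 5 = 10)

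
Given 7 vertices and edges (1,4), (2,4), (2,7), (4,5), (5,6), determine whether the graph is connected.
No, it has 2 components: {1, 2, 4, 5, 6, 7}, {3}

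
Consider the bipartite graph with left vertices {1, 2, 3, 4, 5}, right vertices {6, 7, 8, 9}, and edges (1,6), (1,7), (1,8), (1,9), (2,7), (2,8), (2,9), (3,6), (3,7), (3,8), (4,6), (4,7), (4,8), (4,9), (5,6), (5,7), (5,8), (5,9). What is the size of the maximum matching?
4 (matching: (1,9), (2,8), (3,7), (4,6); upper bound min(|L|,|R|) = min(5,4) = 4)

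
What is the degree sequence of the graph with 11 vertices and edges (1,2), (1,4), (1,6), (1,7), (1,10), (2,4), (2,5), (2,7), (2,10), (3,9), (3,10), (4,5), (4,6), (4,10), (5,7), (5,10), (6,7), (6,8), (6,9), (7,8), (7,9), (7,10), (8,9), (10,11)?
[7, 7, 5, 5, 5, 5, 4, 4, 3, 2, 1] (degrees: deg(1)=5, deg(2)=5, deg(3)=2, deg(4)=5, deg(5)=4, deg(6)=5, deg(7)=7, deg(8)=3, deg(9)=4, deg(10)=7, deg(11)=1)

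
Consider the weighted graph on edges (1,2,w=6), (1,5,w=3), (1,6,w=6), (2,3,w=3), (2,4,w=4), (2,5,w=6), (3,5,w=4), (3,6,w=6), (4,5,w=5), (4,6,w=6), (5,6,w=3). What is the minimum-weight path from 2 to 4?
4 (path: 2 -> 4; weights 4 = 4)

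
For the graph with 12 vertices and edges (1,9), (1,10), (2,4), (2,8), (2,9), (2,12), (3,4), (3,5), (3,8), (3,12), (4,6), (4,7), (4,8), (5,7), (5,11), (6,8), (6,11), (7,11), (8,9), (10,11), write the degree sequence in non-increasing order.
[5, 5, 4, 4, 4, 3, 3, 3, 3, 2, 2, 2] (degrees: deg(1)=2, deg(2)=4, deg(3)=4, deg(4)=5, deg(5)=3, deg(6)=3, deg(7)=3, deg(8)=5, deg(9)=3, deg(10)=2, deg(11)=4, deg(12)=2)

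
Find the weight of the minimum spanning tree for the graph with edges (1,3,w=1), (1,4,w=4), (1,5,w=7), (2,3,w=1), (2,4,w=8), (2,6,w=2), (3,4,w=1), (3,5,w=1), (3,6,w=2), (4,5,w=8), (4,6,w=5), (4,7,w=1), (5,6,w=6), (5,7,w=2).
7 (MST edges: (1,3,w=1), (2,3,w=1), (2,6,w=2), (3,4,w=1), (3,5,w=1), (4,7,w=1); sum of weights 1 + 1 + 2 + 1 + 1 + 1 = 7)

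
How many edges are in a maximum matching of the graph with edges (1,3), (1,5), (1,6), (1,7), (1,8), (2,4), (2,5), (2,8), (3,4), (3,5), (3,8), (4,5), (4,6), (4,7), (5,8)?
4 (matching: (1,6), (2,5), (3,8), (4,7); upper bound floor(n/2) = floor(8/2) = 4)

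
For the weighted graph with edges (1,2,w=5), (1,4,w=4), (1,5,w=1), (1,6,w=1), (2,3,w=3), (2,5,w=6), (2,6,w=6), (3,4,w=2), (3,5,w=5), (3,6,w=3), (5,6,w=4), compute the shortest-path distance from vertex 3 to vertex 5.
5 (path: 3 -> 5; weights 5 = 5)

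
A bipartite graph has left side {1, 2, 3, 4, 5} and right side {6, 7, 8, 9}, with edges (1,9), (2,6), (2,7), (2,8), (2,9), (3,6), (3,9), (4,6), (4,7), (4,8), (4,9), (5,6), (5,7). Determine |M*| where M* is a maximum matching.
4 (matching: (1,9), (2,8), (3,6), (4,7); upper bound min(|L|,|R|) = min(5,4) = 4)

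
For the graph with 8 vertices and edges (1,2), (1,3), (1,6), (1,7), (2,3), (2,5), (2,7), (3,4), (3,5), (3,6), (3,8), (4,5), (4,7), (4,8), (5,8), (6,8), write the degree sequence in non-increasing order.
[6, 4, 4, 4, 4, 4, 3, 3] (degrees: deg(1)=4, deg(2)=4, deg(3)=6, deg(4)=4, deg(5)=4, deg(6)=3, deg(7)=3, deg(8)=4)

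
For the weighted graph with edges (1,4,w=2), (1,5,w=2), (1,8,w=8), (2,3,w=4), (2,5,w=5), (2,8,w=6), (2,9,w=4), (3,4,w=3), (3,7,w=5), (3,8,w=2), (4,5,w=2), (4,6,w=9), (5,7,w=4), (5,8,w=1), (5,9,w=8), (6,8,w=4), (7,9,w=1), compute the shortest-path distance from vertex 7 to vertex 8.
5 (path: 7 -> 5 -> 8; weights 4 + 1 = 5)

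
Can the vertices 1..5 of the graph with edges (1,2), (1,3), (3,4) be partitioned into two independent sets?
Yes. Partition: {1, 4, 5}, {2, 3}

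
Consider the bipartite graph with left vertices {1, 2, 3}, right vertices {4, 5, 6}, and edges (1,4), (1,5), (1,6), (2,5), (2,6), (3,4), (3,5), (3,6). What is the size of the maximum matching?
3 (matching: (1,6), (2,5), (3,4); upper bound min(|L|,|R|) = min(3,3) = 3)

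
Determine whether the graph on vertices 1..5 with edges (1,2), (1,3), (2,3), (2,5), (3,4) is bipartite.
No (odd cycle of length 3: 3 -> 1 -> 2 -> 3)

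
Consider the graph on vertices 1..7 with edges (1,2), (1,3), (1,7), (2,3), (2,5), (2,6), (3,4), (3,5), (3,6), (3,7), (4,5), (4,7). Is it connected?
Yes (BFS from 1 visits [1, 2, 3, 7, 5, 6, 4] — all 7 vertices reached)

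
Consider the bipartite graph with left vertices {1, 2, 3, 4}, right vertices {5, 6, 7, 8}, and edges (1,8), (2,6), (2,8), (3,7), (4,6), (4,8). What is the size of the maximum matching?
3 (matching: (1,8), (2,6), (3,7); upper bound min(|L|,|R|) = min(4,4) = 4)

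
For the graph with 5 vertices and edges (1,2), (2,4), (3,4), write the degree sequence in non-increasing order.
[2, 2, 1, 1, 0] (degrees: deg(1)=1, deg(2)=2, deg(3)=1, deg(4)=2, deg(5)=0)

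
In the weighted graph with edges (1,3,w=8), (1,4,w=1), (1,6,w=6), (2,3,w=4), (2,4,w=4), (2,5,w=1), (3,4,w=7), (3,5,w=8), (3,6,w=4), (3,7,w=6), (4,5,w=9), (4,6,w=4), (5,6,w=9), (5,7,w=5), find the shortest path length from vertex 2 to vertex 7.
6 (path: 2 -> 5 -> 7; weights 1 + 5 = 6)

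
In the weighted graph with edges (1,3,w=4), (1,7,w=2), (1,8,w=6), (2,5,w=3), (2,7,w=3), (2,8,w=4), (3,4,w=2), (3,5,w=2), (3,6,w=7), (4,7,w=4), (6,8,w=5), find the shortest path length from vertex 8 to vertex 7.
7 (path: 8 -> 2 -> 7; weights 4 + 3 = 7)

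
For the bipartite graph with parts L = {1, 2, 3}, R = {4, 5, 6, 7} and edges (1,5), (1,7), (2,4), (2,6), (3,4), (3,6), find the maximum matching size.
3 (matching: (1,7), (2,6), (3,4); upper bound min(|L|,|R|) = min(3,4) = 3)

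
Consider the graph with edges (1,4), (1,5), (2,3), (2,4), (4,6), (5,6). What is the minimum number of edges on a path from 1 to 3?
3 (path: 1 -> 4 -> 2 -> 3, 3 edges)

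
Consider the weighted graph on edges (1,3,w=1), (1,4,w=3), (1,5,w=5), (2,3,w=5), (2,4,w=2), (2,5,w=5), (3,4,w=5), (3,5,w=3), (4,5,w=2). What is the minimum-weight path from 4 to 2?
2 (path: 4 -> 2; weights 2 = 2)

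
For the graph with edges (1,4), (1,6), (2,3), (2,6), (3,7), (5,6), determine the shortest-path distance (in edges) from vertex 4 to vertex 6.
2 (path: 4 -> 1 -> 6, 2 edges)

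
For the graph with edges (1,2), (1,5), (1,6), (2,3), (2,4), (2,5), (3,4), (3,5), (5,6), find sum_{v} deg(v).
18 (handshake: sum of degrees = 2|E| = 2 x 9 = 18)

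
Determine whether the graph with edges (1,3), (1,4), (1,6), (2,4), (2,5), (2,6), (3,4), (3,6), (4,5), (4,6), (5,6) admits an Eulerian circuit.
No (6 vertices have odd degree: {1, 2, 3, 4, 5, 6}; Eulerian circuit requires 0)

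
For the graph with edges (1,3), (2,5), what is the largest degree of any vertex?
1 (attained at vertices 1, 2, 3, 5)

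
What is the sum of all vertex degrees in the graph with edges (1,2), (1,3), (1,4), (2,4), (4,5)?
10 (handshake: sum of degrees = 2|E| = 2 x 5 = 10)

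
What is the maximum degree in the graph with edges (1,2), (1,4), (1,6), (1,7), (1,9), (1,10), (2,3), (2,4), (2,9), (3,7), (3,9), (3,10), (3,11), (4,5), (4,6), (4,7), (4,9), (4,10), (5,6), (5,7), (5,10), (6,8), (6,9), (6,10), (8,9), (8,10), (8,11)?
7 (attained at vertex 4)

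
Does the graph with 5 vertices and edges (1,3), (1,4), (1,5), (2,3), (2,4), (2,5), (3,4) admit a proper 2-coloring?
No (odd cycle of length 3: 3 -> 1 -> 4 -> 3)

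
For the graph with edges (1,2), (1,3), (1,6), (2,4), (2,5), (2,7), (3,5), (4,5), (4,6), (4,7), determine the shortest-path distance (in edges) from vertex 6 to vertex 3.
2 (path: 6 -> 1 -> 3, 2 edges)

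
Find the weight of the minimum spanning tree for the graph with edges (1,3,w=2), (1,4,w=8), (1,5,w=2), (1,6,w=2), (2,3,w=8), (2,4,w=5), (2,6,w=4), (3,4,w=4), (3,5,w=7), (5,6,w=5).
14 (MST edges: (1,3,w=2), (1,5,w=2), (1,6,w=2), (2,6,w=4), (3,4,w=4); sum of weights 2 + 2 + 2 + 4 + 4 = 14)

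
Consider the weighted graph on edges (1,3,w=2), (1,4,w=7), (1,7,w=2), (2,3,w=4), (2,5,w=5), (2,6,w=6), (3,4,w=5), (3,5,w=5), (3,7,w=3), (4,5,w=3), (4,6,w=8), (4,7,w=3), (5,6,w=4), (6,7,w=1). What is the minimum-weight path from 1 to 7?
2 (path: 1 -> 7; weights 2 = 2)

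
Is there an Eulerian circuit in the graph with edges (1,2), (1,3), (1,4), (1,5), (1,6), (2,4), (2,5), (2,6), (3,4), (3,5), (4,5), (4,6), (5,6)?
No (4 vertices have odd degree: {1, 3, 4, 5}; Eulerian circuit requires 0)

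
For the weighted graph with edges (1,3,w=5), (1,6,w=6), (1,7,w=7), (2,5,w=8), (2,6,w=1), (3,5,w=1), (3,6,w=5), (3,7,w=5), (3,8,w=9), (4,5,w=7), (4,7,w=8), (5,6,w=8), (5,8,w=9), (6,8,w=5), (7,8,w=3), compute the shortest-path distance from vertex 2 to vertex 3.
6 (path: 2 -> 6 -> 3; weights 1 + 5 = 6)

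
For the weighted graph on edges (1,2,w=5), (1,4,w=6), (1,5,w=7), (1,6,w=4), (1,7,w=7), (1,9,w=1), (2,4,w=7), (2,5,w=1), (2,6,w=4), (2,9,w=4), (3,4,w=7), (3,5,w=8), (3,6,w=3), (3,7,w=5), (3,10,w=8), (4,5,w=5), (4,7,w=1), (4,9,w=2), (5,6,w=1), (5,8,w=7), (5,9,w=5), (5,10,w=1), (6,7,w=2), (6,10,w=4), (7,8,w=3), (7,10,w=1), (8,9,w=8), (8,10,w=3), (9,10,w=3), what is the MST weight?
14 (MST edges: (1,9,w=1), (2,5,w=1), (3,6,w=3), (4,7,w=1), (4,9,w=2), (5,6,w=1), (5,10,w=1), (7,8,w=3), (7,10,w=1); sum of weights 1 + 1 + 3 + 1 + 2 + 1 + 1 + 3 + 1 = 14)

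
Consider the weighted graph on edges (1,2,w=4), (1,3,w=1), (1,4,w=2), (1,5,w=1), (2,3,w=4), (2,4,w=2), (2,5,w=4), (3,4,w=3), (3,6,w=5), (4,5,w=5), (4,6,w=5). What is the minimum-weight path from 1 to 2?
4 (path: 1 -> 2; weights 4 = 4)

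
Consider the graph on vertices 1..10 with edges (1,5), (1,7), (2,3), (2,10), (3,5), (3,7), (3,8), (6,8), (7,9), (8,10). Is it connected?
No, it has 2 components: {1, 2, 3, 5, 6, 7, 8, 9, 10}, {4}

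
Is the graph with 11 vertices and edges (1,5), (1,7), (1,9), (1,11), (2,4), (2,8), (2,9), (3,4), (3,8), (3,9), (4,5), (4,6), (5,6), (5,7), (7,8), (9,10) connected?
Yes (BFS from 1 visits [1, 5, 7, 9, 11, 4, 6, 8, 2, 3, 10] — all 11 vertices reached)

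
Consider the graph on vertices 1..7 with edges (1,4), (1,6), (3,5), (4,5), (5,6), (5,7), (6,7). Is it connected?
No, it has 2 components: {1, 3, 4, 5, 6, 7}, {2}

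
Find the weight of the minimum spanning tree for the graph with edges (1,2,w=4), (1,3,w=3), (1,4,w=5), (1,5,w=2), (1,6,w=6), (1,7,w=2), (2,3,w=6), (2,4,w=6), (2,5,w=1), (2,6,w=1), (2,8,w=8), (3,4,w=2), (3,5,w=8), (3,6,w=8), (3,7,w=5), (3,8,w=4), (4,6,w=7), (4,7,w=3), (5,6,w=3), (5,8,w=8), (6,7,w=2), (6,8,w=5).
15 (MST edges: (1,3,w=3), (1,5,w=2), (1,7,w=2), (2,5,w=1), (2,6,w=1), (3,4,w=2), (3,8,w=4); sum of weights 3 + 2 + 2 + 1 + 1 + 2 + 4 = 15)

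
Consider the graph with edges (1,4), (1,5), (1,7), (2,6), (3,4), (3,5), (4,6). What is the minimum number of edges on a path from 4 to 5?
2 (path: 4 -> 1 -> 5, 2 edges)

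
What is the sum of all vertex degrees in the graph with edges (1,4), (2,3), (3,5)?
6 (handshake: sum of degrees = 2|E| = 2 x 3 = 6)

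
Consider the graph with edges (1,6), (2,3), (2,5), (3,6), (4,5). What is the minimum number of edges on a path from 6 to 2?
2 (path: 6 -> 3 -> 2, 2 edges)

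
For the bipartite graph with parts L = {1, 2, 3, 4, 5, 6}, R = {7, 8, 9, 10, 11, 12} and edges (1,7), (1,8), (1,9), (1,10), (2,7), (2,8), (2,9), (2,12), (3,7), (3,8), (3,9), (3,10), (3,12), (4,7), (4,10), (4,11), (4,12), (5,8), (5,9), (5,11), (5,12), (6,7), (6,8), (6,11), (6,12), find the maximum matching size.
6 (matching: (1,10), (2,12), (3,9), (4,11), (5,8), (6,7); upper bound min(|L|,|R|) = min(6,6) = 6)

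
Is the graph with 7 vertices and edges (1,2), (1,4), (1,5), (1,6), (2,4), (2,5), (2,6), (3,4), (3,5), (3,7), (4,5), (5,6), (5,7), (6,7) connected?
Yes (BFS from 1 visits [1, 2, 4, 5, 6, 3, 7] — all 7 vertices reached)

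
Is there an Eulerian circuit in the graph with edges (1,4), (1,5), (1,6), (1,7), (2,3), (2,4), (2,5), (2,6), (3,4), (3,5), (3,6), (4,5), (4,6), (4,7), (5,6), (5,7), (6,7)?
Yes (the graph is connected and all 7 vertices have even degree)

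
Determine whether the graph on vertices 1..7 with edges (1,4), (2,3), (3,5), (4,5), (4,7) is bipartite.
Yes. Partition: {1, 2, 5, 6, 7}, {3, 4}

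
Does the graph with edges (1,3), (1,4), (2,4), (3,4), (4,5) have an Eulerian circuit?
No (2 vertices have odd degree: {2, 5}; Eulerian circuit requires 0)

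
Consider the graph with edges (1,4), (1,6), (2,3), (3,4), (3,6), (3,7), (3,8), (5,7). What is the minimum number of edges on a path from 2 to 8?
2 (path: 2 -> 3 -> 8, 2 edges)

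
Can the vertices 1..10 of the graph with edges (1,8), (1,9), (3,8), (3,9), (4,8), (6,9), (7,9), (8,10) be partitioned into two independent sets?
Yes. Partition: {1, 2, 3, 4, 5, 6, 7, 10}, {8, 9}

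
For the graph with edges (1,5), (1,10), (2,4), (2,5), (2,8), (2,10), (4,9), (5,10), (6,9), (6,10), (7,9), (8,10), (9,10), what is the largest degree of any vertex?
6 (attained at vertex 10)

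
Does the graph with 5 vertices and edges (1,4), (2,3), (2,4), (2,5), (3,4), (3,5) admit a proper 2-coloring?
No (odd cycle of length 3: 3 -> 4 -> 2 -> 3)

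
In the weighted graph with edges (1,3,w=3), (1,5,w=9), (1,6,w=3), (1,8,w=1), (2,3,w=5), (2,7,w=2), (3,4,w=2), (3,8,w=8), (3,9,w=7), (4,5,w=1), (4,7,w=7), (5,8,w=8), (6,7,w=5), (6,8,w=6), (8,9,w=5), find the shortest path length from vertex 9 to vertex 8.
5 (path: 9 -> 8; weights 5 = 5)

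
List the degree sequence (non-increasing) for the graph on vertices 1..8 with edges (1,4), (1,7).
[2, 1, 1, 0, 0, 0, 0, 0] (degrees: deg(1)=2, deg(2)=0, deg(3)=0, deg(4)=1, deg(5)=0, deg(6)=0, deg(7)=1, deg(8)=0)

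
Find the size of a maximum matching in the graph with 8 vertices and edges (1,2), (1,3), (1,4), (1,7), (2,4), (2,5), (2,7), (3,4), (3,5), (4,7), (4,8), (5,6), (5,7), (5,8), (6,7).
4 (matching: (1,3), (2,4), (5,8), (6,7); upper bound floor(n/2) = floor(8/2) = 4)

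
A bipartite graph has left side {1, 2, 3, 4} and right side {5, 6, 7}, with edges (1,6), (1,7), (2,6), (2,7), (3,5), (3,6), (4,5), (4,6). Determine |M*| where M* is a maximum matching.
3 (matching: (1,7), (2,6), (3,5); upper bound min(|L|,|R|) = min(4,3) = 3)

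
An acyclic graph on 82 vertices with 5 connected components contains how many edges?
77 (Each of the 5 component trees on V_i vertices has V_i - 1 edges; summing gives V - C = 82 - 5 = 77)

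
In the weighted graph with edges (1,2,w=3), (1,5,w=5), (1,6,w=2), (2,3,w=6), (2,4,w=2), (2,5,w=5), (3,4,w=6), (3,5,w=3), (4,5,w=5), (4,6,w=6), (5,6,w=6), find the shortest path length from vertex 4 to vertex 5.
5 (path: 4 -> 5; weights 5 = 5)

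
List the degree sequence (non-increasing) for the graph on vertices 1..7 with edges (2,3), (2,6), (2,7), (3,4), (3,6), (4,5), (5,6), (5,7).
[3, 3, 3, 3, 2, 2, 0] (degrees: deg(1)=0, deg(2)=3, deg(3)=3, deg(4)=2, deg(5)=3, deg(6)=3, deg(7)=2)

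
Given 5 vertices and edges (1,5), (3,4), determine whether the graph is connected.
No, it has 3 components: {1, 5}, {2}, {3, 4}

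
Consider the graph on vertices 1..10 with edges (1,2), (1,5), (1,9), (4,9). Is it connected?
No, it has 6 components: {1, 2, 4, 5, 9}, {3}, {6}, {7}, {8}, {10}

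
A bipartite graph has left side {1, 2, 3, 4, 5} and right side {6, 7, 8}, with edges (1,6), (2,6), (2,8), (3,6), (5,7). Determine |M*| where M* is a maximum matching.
3 (matching: (1,6), (2,8), (5,7); upper bound min(|L|,|R|) = min(5,3) = 3)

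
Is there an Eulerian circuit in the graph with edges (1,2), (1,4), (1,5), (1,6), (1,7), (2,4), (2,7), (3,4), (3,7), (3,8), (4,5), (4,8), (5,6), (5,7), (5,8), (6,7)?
No (8 vertices have odd degree: {1, 2, 3, 4, 5, 6, 7, 8}; Eulerian circuit requires 0)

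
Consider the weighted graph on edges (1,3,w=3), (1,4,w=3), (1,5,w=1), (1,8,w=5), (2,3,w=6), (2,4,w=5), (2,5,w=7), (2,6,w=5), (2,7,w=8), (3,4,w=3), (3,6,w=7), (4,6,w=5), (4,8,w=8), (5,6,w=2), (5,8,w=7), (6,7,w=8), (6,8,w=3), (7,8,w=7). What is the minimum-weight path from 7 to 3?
14 (path: 7 -> 2 -> 3; weights 8 + 6 = 14)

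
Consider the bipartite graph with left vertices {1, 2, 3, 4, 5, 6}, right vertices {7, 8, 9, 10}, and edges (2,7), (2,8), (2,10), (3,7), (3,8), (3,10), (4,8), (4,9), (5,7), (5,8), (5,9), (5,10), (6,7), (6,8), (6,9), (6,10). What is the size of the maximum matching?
4 (matching: (2,10), (3,8), (4,9), (5,7); upper bound min(|L|,|R|) = min(6,4) = 4)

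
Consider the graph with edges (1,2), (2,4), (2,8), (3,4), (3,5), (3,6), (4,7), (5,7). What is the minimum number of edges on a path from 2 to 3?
2 (path: 2 -> 4 -> 3, 2 edges)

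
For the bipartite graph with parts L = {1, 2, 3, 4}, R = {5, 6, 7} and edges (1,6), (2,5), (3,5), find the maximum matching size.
2 (matching: (1,6), (2,5); upper bound min(|L|,|R|) = min(4,3) = 3)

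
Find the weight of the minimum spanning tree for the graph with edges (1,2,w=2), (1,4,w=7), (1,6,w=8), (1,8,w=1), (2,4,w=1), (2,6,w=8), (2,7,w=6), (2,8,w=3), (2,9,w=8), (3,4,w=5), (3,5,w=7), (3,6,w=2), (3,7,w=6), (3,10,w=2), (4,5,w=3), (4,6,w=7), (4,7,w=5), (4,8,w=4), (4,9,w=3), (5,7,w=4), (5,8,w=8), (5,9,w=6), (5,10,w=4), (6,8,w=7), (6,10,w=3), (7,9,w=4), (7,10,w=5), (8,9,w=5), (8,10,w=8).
22 (MST edges: (1,2,w=2), (1,8,w=1), (2,4,w=1), (3,6,w=2), (3,10,w=2), (4,5,w=3), (4,9,w=3), (5,7,w=4), (5,10,w=4); sum of weights 2 + 1 + 1 + 2 + 2 + 3 + 3 + 4 + 4 = 22)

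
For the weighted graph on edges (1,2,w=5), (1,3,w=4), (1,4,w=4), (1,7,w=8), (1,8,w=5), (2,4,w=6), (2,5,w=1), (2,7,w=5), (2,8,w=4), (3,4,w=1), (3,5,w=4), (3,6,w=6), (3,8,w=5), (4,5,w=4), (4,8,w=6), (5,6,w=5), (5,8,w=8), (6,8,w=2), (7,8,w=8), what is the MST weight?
21 (MST edges: (1,4,w=4), (2,5,w=1), (2,7,w=5), (2,8,w=4), (3,4,w=1), (3,5,w=4), (6,8,w=2); sum of weights 4 + 1 + 5 + 4 + 1 + 4 + 2 = 21)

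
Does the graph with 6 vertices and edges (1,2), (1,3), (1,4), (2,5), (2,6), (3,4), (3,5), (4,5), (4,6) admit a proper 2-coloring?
No (odd cycle of length 3: 4 -> 1 -> 3 -> 4)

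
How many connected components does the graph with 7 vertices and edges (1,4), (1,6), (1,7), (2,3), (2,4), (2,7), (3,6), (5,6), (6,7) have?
1 (components: {1, 2, 3, 4, 5, 6, 7})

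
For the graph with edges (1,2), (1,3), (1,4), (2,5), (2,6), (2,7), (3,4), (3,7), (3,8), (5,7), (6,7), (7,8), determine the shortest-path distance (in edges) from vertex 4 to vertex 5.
3 (path: 4 -> 3 -> 7 -> 5, 3 edges)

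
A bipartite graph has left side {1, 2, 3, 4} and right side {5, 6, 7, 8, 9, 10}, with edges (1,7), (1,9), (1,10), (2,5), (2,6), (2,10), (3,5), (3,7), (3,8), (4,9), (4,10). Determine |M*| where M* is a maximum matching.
4 (matching: (1,7), (2,10), (3,8), (4,9); upper bound min(|L|,|R|) = min(4,6) = 4)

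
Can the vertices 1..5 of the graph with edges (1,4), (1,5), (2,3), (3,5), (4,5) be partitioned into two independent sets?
No (odd cycle of length 3: 5 -> 1 -> 4 -> 5)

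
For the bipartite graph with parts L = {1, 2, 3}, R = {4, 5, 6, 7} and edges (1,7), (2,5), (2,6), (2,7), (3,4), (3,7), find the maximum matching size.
3 (matching: (1,7), (2,6), (3,4); upper bound min(|L|,|R|) = min(3,4) = 3)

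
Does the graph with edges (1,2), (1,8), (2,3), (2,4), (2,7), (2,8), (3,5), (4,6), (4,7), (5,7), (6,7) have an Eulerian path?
Yes (the graph is connected and exactly 2 vertices have odd degree: {2, 4}; any Eulerian path must start and end at those)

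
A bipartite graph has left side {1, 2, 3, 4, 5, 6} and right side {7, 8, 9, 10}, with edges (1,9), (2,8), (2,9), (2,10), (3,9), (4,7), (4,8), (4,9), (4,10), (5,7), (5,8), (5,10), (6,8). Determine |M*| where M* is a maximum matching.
4 (matching: (1,9), (2,10), (4,8), (5,7); upper bound min(|L|,|R|) = min(6,4) = 4)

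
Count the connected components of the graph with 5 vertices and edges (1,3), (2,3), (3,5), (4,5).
1 (components: {1, 2, 3, 4, 5})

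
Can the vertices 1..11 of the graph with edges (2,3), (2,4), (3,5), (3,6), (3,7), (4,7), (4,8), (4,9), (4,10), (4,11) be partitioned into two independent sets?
Yes. Partition: {1, 2, 5, 6, 7, 8, 9, 10, 11}, {3, 4}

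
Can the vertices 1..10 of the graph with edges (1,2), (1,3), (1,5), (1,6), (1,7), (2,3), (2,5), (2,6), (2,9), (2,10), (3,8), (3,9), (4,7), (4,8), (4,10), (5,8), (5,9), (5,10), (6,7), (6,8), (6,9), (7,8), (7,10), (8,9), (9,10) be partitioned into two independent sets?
No (odd cycle of length 3: 2 -> 1 -> 3 -> 2)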